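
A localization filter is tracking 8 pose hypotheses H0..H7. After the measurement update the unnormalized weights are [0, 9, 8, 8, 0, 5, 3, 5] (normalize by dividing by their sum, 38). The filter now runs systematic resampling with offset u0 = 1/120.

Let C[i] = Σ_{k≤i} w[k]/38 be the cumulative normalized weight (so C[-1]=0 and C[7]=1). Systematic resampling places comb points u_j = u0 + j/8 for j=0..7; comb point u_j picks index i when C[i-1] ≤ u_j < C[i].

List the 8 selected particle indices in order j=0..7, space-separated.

1 1 2 2 3 3 5 7

C = [0, 9/38, 17/38, 25/38, 25/38, 15/19, 33/38, 1]
j=0: u_0=1/120 ∈ [0, 9/38) → index 1
j=1: u_1=2/15 ∈ [0, 9/38) → index 1
j=2: u_2=31/120 ∈ [9/38, 17/38) → index 2
j=3: u_3=23/60 ∈ [9/38, 17/38) → index 2
j=4: u_4=61/120 ∈ [17/38, 25/38) → index 3
j=5: u_5=19/30 ∈ [17/38, 25/38) → index 3
j=6: u_6=91/120 ∈ [25/38, 15/19) → index 5
j=7: u_7=53/60 ∈ [33/38, 1) → index 7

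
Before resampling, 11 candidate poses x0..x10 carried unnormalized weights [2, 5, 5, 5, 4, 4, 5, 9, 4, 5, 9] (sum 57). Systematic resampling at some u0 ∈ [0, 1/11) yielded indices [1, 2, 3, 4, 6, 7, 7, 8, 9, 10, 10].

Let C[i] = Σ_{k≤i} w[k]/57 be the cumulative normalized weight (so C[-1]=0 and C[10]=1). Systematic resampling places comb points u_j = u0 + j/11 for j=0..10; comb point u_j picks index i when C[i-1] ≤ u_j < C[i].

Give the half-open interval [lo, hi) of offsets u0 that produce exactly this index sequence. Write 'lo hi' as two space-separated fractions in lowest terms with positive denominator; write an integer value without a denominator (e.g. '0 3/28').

47/627 1/11

C = [2/57, 7/57, 4/19, 17/57, 7/19, 25/57, 10/19, 13/19, 43/57, 16/19, 1]
j=0 picked index 1: u0 ∈ [2/57, 7/57)
j=1 picked index 2: u0 ∈ [20/627, 25/209)
j=2 picked index 3: u0 ∈ [6/209, 73/627)
j=3 picked index 4: u0 ∈ [16/627, 20/209)
j=4 picked index 6: u0 ∈ [47/627, 34/209)
j=5 picked index 7: u0 ∈ [15/209, 48/209)
j=6 picked index 7: u0 ∈ [-4/209, 29/209)
j=7 picked index 8: u0 ∈ [10/209, 74/627)
j=8 picked index 9: u0 ∈ [17/627, 24/209)
j=9 picked index 10: u0 ∈ [5/209, 2/11)
j=10 picked index 10: u0 ∈ [-14/209, 1/11)
intersection: [47/627, 1/11)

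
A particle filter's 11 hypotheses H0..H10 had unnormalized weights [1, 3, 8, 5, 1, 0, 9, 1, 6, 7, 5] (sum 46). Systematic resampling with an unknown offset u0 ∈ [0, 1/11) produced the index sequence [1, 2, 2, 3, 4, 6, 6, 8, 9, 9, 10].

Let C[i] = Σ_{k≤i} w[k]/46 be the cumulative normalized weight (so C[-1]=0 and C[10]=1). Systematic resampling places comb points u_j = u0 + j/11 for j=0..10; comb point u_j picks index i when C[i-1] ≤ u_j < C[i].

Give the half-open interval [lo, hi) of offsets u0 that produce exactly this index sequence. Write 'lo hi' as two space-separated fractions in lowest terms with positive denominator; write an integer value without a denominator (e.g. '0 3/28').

1/46 7/253

C = [1/46, 2/23, 6/23, 17/46, 9/23, 9/23, 27/46, 14/23, 17/23, 41/46, 1]
j=0 picked index 1: u0 ∈ [1/46, 2/23)
j=1 picked index 2: u0 ∈ [-1/253, 43/253)
j=2 picked index 2: u0 ∈ [-24/253, 20/253)
j=3 picked index 3: u0 ∈ [-3/253, 49/506)
j=4 picked index 4: u0 ∈ [3/506, 7/253)
j=5 picked index 6: u0 ∈ [-16/253, 67/506)
j=6 picked index 6: u0 ∈ [-39/253, 21/506)
j=7 picked index 8: u0 ∈ [-7/253, 26/253)
j=8 picked index 9: u0 ∈ [3/253, 83/506)
j=9 picked index 9: u0 ∈ [-20/253, 37/506)
j=10 picked index 10: u0 ∈ [-9/506, 1/11)
intersection: [1/46, 7/253)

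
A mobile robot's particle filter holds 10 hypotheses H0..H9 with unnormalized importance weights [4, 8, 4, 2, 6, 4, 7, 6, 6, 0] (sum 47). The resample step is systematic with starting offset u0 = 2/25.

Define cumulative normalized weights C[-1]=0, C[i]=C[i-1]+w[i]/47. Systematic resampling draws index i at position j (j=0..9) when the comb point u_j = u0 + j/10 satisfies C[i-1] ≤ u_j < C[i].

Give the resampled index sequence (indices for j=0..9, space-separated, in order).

0 1 2 3 4 5 6 7 8 8

C = [4/47, 12/47, 16/47, 18/47, 24/47, 28/47, 35/47, 41/47, 1, 1]
j=0: u_0=2/25 ∈ [0, 4/47) → index 0
j=1: u_1=9/50 ∈ [4/47, 12/47) → index 1
j=2: u_2=7/25 ∈ [12/47, 16/47) → index 2
j=3: u_3=19/50 ∈ [16/47, 18/47) → index 3
j=4: u_4=12/25 ∈ [18/47, 24/47) → index 4
j=5: u_5=29/50 ∈ [24/47, 28/47) → index 5
j=6: u_6=17/25 ∈ [28/47, 35/47) → index 6
j=7: u_7=39/50 ∈ [35/47, 41/47) → index 7
j=8: u_8=22/25 ∈ [41/47, 1) → index 8
j=9: u_9=49/50 ∈ [41/47, 1) → index 8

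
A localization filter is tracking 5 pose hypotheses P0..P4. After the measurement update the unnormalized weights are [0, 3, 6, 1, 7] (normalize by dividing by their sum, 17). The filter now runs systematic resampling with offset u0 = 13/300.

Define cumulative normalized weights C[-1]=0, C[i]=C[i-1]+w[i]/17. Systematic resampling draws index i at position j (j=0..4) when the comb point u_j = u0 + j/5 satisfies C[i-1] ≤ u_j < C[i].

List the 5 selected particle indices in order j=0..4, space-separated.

1 2 2 4 4

C = [0, 3/17, 9/17, 10/17, 1]
j=0: u_0=13/300 ∈ [0, 3/17) → index 1
j=1: u_1=73/300 ∈ [3/17, 9/17) → index 2
j=2: u_2=133/300 ∈ [3/17, 9/17) → index 2
j=3: u_3=193/300 ∈ [10/17, 1) → index 4
j=4: u_4=253/300 ∈ [10/17, 1) → index 4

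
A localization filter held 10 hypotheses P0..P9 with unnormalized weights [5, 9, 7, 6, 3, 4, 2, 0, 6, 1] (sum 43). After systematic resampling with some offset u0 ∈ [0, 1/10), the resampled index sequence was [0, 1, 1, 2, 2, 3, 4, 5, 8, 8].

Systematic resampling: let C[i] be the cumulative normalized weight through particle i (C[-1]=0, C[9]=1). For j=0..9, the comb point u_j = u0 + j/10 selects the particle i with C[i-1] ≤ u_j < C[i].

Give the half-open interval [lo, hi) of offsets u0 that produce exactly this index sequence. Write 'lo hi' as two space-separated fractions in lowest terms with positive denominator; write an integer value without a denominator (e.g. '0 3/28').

C = [5/43, 14/43, 21/43, 27/43, 30/43, 34/43, 36/43, 36/43, 42/43, 1]
j=0 picked index 0: u0 ∈ [0, 5/43)
j=1 picked index 1: u0 ∈ [7/430, 97/430)
j=2 picked index 1: u0 ∈ [-18/215, 27/215)
j=3 picked index 2: u0 ∈ [11/430, 81/430)
j=4 picked index 2: u0 ∈ [-16/215, 19/215)
j=5 picked index 3: u0 ∈ [-1/86, 11/86)
j=6 picked index 4: u0 ∈ [6/215, 21/215)
j=7 picked index 5: u0 ∈ [-1/430, 39/430)
j=8 picked index 8: u0 ∈ [8/215, 38/215)
j=9 picked index 8: u0 ∈ [-27/430, 33/430)
intersection: [8/215, 33/430)

8/215 33/430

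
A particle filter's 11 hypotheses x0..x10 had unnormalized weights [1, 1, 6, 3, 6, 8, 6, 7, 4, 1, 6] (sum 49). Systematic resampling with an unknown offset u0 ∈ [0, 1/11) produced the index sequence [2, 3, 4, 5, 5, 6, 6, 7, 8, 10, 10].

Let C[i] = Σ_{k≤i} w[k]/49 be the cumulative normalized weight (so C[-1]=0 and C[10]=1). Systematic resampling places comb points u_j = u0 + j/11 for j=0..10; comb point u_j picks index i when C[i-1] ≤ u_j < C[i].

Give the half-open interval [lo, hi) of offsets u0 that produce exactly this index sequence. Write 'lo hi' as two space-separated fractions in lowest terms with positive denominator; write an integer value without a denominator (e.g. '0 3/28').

40/539 47/539

C = [1/49, 2/49, 8/49, 11/49, 17/49, 25/49, 31/49, 38/49, 6/7, 43/49, 1]
j=0 picked index 2: u0 ∈ [2/49, 8/49)
j=1 picked index 3: u0 ∈ [39/539, 72/539)
j=2 picked index 4: u0 ∈ [23/539, 89/539)
j=3 picked index 5: u0 ∈ [40/539, 128/539)
j=4 picked index 5: u0 ∈ [-9/539, 79/539)
j=5 picked index 6: u0 ∈ [30/539, 96/539)
j=6 picked index 6: u0 ∈ [-19/539, 47/539)
j=7 picked index 7: u0 ∈ [-2/539, 75/539)
j=8 picked index 8: u0 ∈ [26/539, 10/77)
j=9 picked index 10: u0 ∈ [32/539, 2/11)
j=10 picked index 10: u0 ∈ [-17/539, 1/11)
intersection: [40/539, 47/539)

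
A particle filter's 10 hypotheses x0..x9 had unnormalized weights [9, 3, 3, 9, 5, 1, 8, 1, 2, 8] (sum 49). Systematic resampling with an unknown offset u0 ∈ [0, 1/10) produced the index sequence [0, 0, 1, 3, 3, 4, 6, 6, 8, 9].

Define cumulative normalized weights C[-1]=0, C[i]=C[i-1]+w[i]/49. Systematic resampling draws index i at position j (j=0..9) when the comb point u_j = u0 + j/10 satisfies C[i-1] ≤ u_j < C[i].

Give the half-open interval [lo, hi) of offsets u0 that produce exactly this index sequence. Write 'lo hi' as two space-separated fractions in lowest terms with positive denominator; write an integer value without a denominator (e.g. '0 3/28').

C = [9/49, 12/49, 15/49, 24/49, 29/49, 30/49, 38/49, 39/49, 41/49, 1]
j=0 picked index 0: u0 ∈ [0, 9/49)
j=1 picked index 0: u0 ∈ [-1/10, 41/490)
j=2 picked index 1: u0 ∈ [-4/245, 11/245)
j=3 picked index 3: u0 ∈ [3/490, 93/490)
j=4 picked index 3: u0 ∈ [-23/245, 22/245)
j=5 picked index 4: u0 ∈ [-1/98, 9/98)
j=6 picked index 6: u0 ∈ [3/245, 43/245)
j=7 picked index 6: u0 ∈ [-43/490, 37/490)
j=8 picked index 8: u0 ∈ [-1/245, 9/245)
j=9 picked index 9: u0 ∈ [-31/490, 1/10)
intersection: [3/245, 9/245)

3/245 9/245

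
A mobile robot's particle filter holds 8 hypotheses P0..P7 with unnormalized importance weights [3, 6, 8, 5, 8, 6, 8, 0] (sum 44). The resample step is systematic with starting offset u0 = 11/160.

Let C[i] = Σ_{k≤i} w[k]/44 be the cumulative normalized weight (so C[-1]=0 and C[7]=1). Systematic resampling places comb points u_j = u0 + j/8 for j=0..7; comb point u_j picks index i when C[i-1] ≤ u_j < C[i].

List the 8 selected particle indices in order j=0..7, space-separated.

C = [3/44, 9/44, 17/44, 1/2, 15/22, 9/11, 1, 1]
j=0: u_0=11/160 ∈ [3/44, 9/44) → index 1
j=1: u_1=31/160 ∈ [3/44, 9/44) → index 1
j=2: u_2=51/160 ∈ [9/44, 17/44) → index 2
j=3: u_3=71/160 ∈ [17/44, 1/2) → index 3
j=4: u_4=91/160 ∈ [1/2, 15/22) → index 4
j=5: u_5=111/160 ∈ [15/22, 9/11) → index 5
j=6: u_6=131/160 ∈ [9/11, 1) → index 6
j=7: u_7=151/160 ∈ [9/11, 1) → index 6

1 1 2 3 4 5 6 6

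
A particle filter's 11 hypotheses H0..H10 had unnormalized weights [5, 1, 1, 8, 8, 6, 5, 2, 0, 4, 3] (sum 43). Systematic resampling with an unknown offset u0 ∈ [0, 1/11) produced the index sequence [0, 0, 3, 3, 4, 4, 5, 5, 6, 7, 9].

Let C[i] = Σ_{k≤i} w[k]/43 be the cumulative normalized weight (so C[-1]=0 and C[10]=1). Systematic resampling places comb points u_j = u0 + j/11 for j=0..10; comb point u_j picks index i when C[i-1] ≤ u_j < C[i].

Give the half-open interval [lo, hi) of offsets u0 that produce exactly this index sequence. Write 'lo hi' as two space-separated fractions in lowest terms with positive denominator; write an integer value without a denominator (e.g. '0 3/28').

0 9/473

C = [5/43, 6/43, 7/43, 15/43, 23/43, 29/43, 34/43, 36/43, 36/43, 40/43, 1]
j=0 picked index 0: u0 ∈ [0, 5/43)
j=1 picked index 0: u0 ∈ [-1/11, 12/473)
j=2 picked index 3: u0 ∈ [-9/473, 79/473)
j=3 picked index 3: u0 ∈ [-52/473, 36/473)
j=4 picked index 4: u0 ∈ [-7/473, 81/473)
j=5 picked index 4: u0 ∈ [-50/473, 38/473)
j=6 picked index 5: u0 ∈ [-5/473, 61/473)
j=7 picked index 5: u0 ∈ [-48/473, 18/473)
j=8 picked index 6: u0 ∈ [-25/473, 30/473)
j=9 picked index 7: u0 ∈ [-13/473, 9/473)
j=10 picked index 9: u0 ∈ [-34/473, 10/473)
intersection: [0, 9/473)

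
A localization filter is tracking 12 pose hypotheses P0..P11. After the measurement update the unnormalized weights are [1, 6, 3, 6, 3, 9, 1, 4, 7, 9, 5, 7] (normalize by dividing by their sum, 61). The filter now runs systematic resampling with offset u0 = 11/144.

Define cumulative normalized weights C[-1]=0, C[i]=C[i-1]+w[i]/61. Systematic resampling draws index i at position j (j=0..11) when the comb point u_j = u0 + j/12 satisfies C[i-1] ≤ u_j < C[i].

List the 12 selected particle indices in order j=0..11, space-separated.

C = [1/61, 7/61, 10/61, 16/61, 19/61, 28/61, 29/61, 33/61, 40/61, 49/61, 54/61, 1]
j=0: u_0=11/144 ∈ [1/61, 7/61) → index 1
j=1: u_1=23/144 ∈ [7/61, 10/61) → index 2
j=2: u_2=35/144 ∈ [10/61, 16/61) → index 3
j=3: u_3=47/144 ∈ [19/61, 28/61) → index 5
j=4: u_4=59/144 ∈ [19/61, 28/61) → index 5
j=5: u_5=71/144 ∈ [29/61, 33/61) → index 7
j=6: u_6=83/144 ∈ [33/61, 40/61) → index 8
j=7: u_7=95/144 ∈ [40/61, 49/61) → index 9
j=8: u_8=107/144 ∈ [40/61, 49/61) → index 9
j=9: u_9=119/144 ∈ [49/61, 54/61) → index 10
j=10: u_10=131/144 ∈ [54/61, 1) → index 11
j=11: u_11=143/144 ∈ [54/61, 1) → index 11

1 2 3 5 5 7 8 9 9 10 11 11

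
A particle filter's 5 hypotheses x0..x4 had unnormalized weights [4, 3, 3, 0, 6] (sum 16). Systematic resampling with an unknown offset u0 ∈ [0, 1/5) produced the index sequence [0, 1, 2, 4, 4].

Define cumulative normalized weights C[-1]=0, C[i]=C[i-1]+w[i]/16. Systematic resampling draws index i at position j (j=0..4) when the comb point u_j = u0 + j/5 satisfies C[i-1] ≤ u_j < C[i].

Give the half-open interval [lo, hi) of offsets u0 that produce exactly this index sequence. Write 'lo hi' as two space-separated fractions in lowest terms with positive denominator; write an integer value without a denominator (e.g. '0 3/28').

1/20 1/5

C = [1/4, 7/16, 5/8, 5/8, 1]
j=0 picked index 0: u0 ∈ [0, 1/4)
j=1 picked index 1: u0 ∈ [1/20, 19/80)
j=2 picked index 2: u0 ∈ [3/80, 9/40)
j=3 picked index 4: u0 ∈ [1/40, 2/5)
j=4 picked index 4: u0 ∈ [-7/40, 1/5)
intersection: [1/20, 1/5)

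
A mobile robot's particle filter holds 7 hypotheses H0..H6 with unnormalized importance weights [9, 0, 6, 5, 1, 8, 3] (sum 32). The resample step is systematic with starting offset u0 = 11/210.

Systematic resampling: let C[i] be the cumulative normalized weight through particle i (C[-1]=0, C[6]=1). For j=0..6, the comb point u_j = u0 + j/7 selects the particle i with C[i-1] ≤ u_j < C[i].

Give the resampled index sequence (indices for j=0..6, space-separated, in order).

0 0 2 3 3 5 6

C = [9/32, 9/32, 15/32, 5/8, 21/32, 29/32, 1]
j=0: u_0=11/210 ∈ [0, 9/32) → index 0
j=1: u_1=41/210 ∈ [0, 9/32) → index 0
j=2: u_2=71/210 ∈ [9/32, 15/32) → index 2
j=3: u_3=101/210 ∈ [15/32, 5/8) → index 3
j=4: u_4=131/210 ∈ [15/32, 5/8) → index 3
j=5: u_5=23/30 ∈ [21/32, 29/32) → index 5
j=6: u_6=191/210 ∈ [29/32, 1) → index 6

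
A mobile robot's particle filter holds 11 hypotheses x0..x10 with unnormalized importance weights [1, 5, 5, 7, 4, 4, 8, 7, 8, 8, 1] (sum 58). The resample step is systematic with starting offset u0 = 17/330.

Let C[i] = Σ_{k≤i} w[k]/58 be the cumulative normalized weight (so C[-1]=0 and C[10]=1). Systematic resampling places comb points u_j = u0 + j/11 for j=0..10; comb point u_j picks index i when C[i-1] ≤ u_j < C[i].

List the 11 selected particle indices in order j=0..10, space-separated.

C = [1/58, 3/29, 11/58, 9/29, 11/29, 13/29, 17/29, 41/58, 49/58, 57/58, 1]
j=0: u_0=17/330 ∈ [1/58, 3/29) → index 1
j=1: u_1=47/330 ∈ [3/29, 11/58) → index 2
j=2: u_2=7/30 ∈ [11/58, 9/29) → index 3
j=3: u_3=107/330 ∈ [9/29, 11/29) → index 4
j=4: u_4=137/330 ∈ [11/29, 13/29) → index 5
j=5: u_5=167/330 ∈ [13/29, 17/29) → index 6
j=6: u_6=197/330 ∈ [17/29, 41/58) → index 7
j=7: u_7=227/330 ∈ [17/29, 41/58) → index 7
j=8: u_8=257/330 ∈ [41/58, 49/58) → index 8
j=9: u_9=287/330 ∈ [49/58, 57/58) → index 9
j=10: u_10=317/330 ∈ [49/58, 57/58) → index 9

1 2 3 4 5 6 7 7 8 9 9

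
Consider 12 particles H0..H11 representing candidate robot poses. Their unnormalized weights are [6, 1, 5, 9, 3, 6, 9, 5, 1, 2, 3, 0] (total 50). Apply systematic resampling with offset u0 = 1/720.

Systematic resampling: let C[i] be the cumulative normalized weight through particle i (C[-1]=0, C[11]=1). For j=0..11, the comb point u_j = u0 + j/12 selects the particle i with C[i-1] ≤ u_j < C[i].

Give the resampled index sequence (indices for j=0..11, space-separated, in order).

C = [3/25, 7/50, 6/25, 21/50, 12/25, 3/5, 39/50, 22/25, 9/10, 47/50, 1, 1]
j=0: u_0=1/720 ∈ [0, 3/25) → index 0
j=1: u_1=61/720 ∈ [0, 3/25) → index 0
j=2: u_2=121/720 ∈ [7/50, 6/25) → index 2
j=3: u_3=181/720 ∈ [6/25, 21/50) → index 3
j=4: u_4=241/720 ∈ [6/25, 21/50) → index 3
j=5: u_5=301/720 ∈ [6/25, 21/50) → index 3
j=6: u_6=361/720 ∈ [12/25, 3/5) → index 5
j=7: u_7=421/720 ∈ [12/25, 3/5) → index 5
j=8: u_8=481/720 ∈ [3/5, 39/50) → index 6
j=9: u_9=541/720 ∈ [3/5, 39/50) → index 6
j=10: u_10=601/720 ∈ [39/50, 22/25) → index 7
j=11: u_11=661/720 ∈ [9/10, 47/50) → index 9

0 0 2 3 3 3 5 5 6 6 7 9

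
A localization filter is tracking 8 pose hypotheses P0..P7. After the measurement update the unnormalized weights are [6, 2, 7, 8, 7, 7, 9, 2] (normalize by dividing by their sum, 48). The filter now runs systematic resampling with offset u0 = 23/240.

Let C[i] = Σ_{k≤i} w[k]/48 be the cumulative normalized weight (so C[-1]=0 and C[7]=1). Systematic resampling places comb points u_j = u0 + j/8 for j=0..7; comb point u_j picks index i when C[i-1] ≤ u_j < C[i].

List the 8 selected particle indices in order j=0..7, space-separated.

C = [1/8, 1/6, 5/16, 23/48, 5/8, 37/48, 23/24, 1]
j=0: u_0=23/240 ∈ [0, 1/8) → index 0
j=1: u_1=53/240 ∈ [1/6, 5/16) → index 2
j=2: u_2=83/240 ∈ [5/16, 23/48) → index 3
j=3: u_3=113/240 ∈ [5/16, 23/48) → index 3
j=4: u_4=143/240 ∈ [23/48, 5/8) → index 4
j=5: u_5=173/240 ∈ [5/8, 37/48) → index 5
j=6: u_6=203/240 ∈ [37/48, 23/24) → index 6
j=7: u_7=233/240 ∈ [23/24, 1) → index 7

0 2 3 3 4 5 6 7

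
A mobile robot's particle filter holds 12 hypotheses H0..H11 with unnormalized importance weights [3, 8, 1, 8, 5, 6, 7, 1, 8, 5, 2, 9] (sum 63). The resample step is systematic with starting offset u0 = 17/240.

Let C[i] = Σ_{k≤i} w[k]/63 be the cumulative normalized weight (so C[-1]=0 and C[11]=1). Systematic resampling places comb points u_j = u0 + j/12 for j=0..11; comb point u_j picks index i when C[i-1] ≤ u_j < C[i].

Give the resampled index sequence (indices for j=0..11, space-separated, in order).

1 1 3 4 5 5 6 8 8 9 11 11

C = [1/21, 11/63, 4/21, 20/63, 25/63, 31/63, 38/63, 13/21, 47/63, 52/63, 6/7, 1]
j=0: u_0=17/240 ∈ [1/21, 11/63) → index 1
j=1: u_1=37/240 ∈ [1/21, 11/63) → index 1
j=2: u_2=19/80 ∈ [4/21, 20/63) → index 3
j=3: u_3=77/240 ∈ [20/63, 25/63) → index 4
j=4: u_4=97/240 ∈ [25/63, 31/63) → index 5
j=5: u_5=39/80 ∈ [25/63, 31/63) → index 5
j=6: u_6=137/240 ∈ [31/63, 38/63) → index 6
j=7: u_7=157/240 ∈ [13/21, 47/63) → index 8
j=8: u_8=59/80 ∈ [13/21, 47/63) → index 8
j=9: u_9=197/240 ∈ [47/63, 52/63) → index 9
j=10: u_10=217/240 ∈ [6/7, 1) → index 11
j=11: u_11=79/80 ∈ [6/7, 1) → index 11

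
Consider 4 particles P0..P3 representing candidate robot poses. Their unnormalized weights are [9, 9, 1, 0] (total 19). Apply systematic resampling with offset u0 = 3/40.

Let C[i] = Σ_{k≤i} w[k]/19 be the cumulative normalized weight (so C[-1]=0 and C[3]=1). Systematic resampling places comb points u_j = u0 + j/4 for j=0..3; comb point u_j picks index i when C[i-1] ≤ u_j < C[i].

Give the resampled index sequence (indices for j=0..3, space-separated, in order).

C = [9/19, 18/19, 1, 1]
j=0: u_0=3/40 ∈ [0, 9/19) → index 0
j=1: u_1=13/40 ∈ [0, 9/19) → index 0
j=2: u_2=23/40 ∈ [9/19, 18/19) → index 1
j=3: u_3=33/40 ∈ [9/19, 18/19) → index 1

0 0 1 1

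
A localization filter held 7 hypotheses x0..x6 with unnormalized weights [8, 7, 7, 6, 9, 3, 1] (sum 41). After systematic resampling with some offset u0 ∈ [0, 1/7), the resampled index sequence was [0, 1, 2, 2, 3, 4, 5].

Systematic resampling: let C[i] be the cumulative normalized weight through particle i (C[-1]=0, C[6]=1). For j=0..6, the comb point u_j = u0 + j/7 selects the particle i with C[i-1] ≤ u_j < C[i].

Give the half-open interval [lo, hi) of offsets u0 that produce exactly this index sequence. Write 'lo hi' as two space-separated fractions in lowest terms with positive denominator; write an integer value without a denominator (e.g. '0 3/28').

C = [8/41, 15/41, 22/41, 28/41, 37/41, 40/41, 1]
j=0 picked index 0: u0 ∈ [0, 8/41)
j=1 picked index 1: u0 ∈ [15/287, 64/287)
j=2 picked index 2: u0 ∈ [23/287, 72/287)
j=3 picked index 2: u0 ∈ [-18/287, 31/287)
j=4 picked index 3: u0 ∈ [-10/287, 32/287)
j=5 picked index 4: u0 ∈ [-9/287, 54/287)
j=6 picked index 5: u0 ∈ [13/287, 34/287)
intersection: [23/287, 31/287)

23/287 31/287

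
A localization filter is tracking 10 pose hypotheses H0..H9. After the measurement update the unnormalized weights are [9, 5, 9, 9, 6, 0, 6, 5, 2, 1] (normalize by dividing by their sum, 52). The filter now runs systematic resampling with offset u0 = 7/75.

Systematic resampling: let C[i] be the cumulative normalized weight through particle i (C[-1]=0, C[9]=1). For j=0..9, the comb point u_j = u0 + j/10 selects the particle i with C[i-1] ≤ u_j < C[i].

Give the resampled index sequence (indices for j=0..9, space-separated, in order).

C = [9/52, 7/26, 23/52, 8/13, 19/26, 19/26, 11/13, 49/52, 51/52, 1]
j=0: u_0=7/75 ∈ [0, 9/52) → index 0
j=1: u_1=29/150 ∈ [9/52, 7/26) → index 1
j=2: u_2=22/75 ∈ [7/26, 23/52) → index 2
j=3: u_3=59/150 ∈ [7/26, 23/52) → index 2
j=4: u_4=37/75 ∈ [23/52, 8/13) → index 3
j=5: u_5=89/150 ∈ [23/52, 8/13) → index 3
j=6: u_6=52/75 ∈ [8/13, 19/26) → index 4
j=7: u_7=119/150 ∈ [19/26, 11/13) → index 6
j=8: u_8=67/75 ∈ [11/13, 49/52) → index 7
j=9: u_9=149/150 ∈ [51/52, 1) → index 9

0 1 2 2 3 3 4 6 7 9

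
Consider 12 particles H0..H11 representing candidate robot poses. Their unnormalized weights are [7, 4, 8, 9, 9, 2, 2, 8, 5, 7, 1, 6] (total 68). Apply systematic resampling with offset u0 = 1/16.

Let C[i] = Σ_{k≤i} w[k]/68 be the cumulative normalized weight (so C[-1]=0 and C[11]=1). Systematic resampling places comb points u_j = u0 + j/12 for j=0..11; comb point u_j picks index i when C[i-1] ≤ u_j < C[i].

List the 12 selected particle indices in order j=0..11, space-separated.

0 1 2 3 3 4 5 7 8 9 9 11

C = [7/68, 11/68, 19/68, 7/17, 37/68, 39/68, 41/68, 49/68, 27/34, 61/68, 31/34, 1]
j=0: u_0=1/16 ∈ [0, 7/68) → index 0
j=1: u_1=7/48 ∈ [7/68, 11/68) → index 1
j=2: u_2=11/48 ∈ [11/68, 19/68) → index 2
j=3: u_3=5/16 ∈ [19/68, 7/17) → index 3
j=4: u_4=19/48 ∈ [19/68, 7/17) → index 3
j=5: u_5=23/48 ∈ [7/17, 37/68) → index 4
j=6: u_6=9/16 ∈ [37/68, 39/68) → index 5
j=7: u_7=31/48 ∈ [41/68, 49/68) → index 7
j=8: u_8=35/48 ∈ [49/68, 27/34) → index 8
j=9: u_9=13/16 ∈ [27/34, 61/68) → index 9
j=10: u_10=43/48 ∈ [27/34, 61/68) → index 9
j=11: u_11=47/48 ∈ [31/34, 1) → index 11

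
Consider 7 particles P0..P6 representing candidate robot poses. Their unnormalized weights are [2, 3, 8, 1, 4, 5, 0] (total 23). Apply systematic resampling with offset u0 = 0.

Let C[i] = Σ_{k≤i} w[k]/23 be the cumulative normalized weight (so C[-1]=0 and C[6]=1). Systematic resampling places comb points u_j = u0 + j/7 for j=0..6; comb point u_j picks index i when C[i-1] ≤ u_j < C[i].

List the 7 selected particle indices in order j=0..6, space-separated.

C = [2/23, 5/23, 13/23, 14/23, 18/23, 1, 1]
j=0: u_0=0 ∈ [0, 2/23) → index 0
j=1: u_1=1/7 ∈ [2/23, 5/23) → index 1
j=2: u_2=2/7 ∈ [5/23, 13/23) → index 2
j=3: u_3=3/7 ∈ [5/23, 13/23) → index 2
j=4: u_4=4/7 ∈ [13/23, 14/23) → index 3
j=5: u_5=5/7 ∈ [14/23, 18/23) → index 4
j=6: u_6=6/7 ∈ [18/23, 1) → index 5

0 1 2 2 3 4 5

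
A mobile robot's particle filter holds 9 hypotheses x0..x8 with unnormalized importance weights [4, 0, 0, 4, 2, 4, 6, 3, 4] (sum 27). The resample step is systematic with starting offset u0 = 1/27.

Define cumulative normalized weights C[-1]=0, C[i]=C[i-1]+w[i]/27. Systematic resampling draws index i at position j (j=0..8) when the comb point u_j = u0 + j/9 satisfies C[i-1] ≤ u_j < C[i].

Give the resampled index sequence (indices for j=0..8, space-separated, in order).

0 3 3 5 5 6 6 7 8

C = [4/27, 4/27, 4/27, 8/27, 10/27, 14/27, 20/27, 23/27, 1]
j=0: u_0=1/27 ∈ [0, 4/27) → index 0
j=1: u_1=4/27 ∈ [4/27, 8/27) → index 3
j=2: u_2=7/27 ∈ [4/27, 8/27) → index 3
j=3: u_3=10/27 ∈ [10/27, 14/27) → index 5
j=4: u_4=13/27 ∈ [10/27, 14/27) → index 5
j=5: u_5=16/27 ∈ [14/27, 20/27) → index 6
j=6: u_6=19/27 ∈ [14/27, 20/27) → index 6
j=7: u_7=22/27 ∈ [20/27, 23/27) → index 7
j=8: u_8=25/27 ∈ [23/27, 1) → index 8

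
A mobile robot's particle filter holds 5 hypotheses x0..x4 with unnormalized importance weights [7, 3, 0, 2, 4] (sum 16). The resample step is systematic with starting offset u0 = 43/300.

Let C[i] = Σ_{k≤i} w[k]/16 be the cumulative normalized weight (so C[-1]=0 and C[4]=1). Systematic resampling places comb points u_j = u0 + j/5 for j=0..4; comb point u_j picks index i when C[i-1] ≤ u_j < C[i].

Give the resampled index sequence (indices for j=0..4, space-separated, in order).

0 0 1 3 4

C = [7/16, 5/8, 5/8, 3/4, 1]
j=0: u_0=43/300 ∈ [0, 7/16) → index 0
j=1: u_1=103/300 ∈ [0, 7/16) → index 0
j=2: u_2=163/300 ∈ [7/16, 5/8) → index 1
j=3: u_3=223/300 ∈ [5/8, 3/4) → index 3
j=4: u_4=283/300 ∈ [3/4, 1) → index 4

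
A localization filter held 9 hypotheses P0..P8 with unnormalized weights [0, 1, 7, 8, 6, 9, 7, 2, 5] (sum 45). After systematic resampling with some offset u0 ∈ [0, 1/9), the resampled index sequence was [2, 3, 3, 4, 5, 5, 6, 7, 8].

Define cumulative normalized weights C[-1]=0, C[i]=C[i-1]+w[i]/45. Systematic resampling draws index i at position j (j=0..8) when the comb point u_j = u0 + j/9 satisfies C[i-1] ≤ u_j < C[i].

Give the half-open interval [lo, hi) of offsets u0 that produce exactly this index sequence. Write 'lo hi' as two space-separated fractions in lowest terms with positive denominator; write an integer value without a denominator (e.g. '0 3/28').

C = [0, 1/45, 8/45, 16/45, 22/45, 31/45, 38/45, 8/9, 1]
j=0 picked index 2: u0 ∈ [1/45, 8/45)
j=1 picked index 3: u0 ∈ [1/15, 11/45)
j=2 picked index 3: u0 ∈ [-2/45, 2/15)
j=3 picked index 4: u0 ∈ [1/45, 7/45)
j=4 picked index 5: u0 ∈ [2/45, 11/45)
j=5 picked index 5: u0 ∈ [-1/15, 2/15)
j=6 picked index 6: u0 ∈ [1/45, 8/45)
j=7 picked index 7: u0 ∈ [1/15, 1/9)
j=8 picked index 8: u0 ∈ [0, 1/9)
intersection: [1/15, 1/9)

1/15 1/9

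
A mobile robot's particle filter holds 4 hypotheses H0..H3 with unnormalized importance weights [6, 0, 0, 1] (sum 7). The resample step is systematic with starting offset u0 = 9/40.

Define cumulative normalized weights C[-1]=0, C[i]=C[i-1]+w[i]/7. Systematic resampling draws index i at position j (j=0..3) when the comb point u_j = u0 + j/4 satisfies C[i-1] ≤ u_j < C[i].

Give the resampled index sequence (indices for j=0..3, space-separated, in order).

0 0 0 3

C = [6/7, 6/7, 6/7, 1]
j=0: u_0=9/40 ∈ [0, 6/7) → index 0
j=1: u_1=19/40 ∈ [0, 6/7) → index 0
j=2: u_2=29/40 ∈ [0, 6/7) → index 0
j=3: u_3=39/40 ∈ [6/7, 1) → index 3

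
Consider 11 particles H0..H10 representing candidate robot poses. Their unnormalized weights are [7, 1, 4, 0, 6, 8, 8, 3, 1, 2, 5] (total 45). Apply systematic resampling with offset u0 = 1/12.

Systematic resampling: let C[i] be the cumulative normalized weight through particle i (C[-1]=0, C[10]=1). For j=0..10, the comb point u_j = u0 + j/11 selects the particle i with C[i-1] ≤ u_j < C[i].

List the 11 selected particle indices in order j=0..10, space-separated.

C = [7/45, 8/45, 4/15, 4/15, 2/5, 26/45, 34/45, 37/45, 38/45, 8/9, 1]
j=0: u_0=1/12 ∈ [0, 7/45) → index 0
j=1: u_1=23/132 ∈ [7/45, 8/45) → index 1
j=2: u_2=35/132 ∈ [8/45, 4/15) → index 2
j=3: u_3=47/132 ∈ [4/15, 2/5) → index 4
j=4: u_4=59/132 ∈ [2/5, 26/45) → index 5
j=5: u_5=71/132 ∈ [2/5, 26/45) → index 5
j=6: u_6=83/132 ∈ [26/45, 34/45) → index 6
j=7: u_7=95/132 ∈ [26/45, 34/45) → index 6
j=8: u_8=107/132 ∈ [34/45, 37/45) → index 7
j=9: u_9=119/132 ∈ [8/9, 1) → index 10
j=10: u_10=131/132 ∈ [8/9, 1) → index 10

0 1 2 4 5 5 6 6 7 10 10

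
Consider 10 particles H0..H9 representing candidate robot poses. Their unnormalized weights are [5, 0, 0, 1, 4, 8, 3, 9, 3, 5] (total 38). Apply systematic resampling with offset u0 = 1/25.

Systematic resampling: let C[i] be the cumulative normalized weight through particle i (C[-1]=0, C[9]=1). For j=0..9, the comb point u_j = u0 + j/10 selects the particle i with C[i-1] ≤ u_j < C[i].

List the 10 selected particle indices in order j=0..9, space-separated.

C = [5/38, 5/38, 5/38, 3/19, 5/19, 9/19, 21/38, 15/19, 33/38, 1]
j=0: u_0=1/25 ∈ [0, 5/38) → index 0
j=1: u_1=7/50 ∈ [5/38, 3/19) → index 3
j=2: u_2=6/25 ∈ [3/19, 5/19) → index 4
j=3: u_3=17/50 ∈ [5/19, 9/19) → index 5
j=4: u_4=11/25 ∈ [5/19, 9/19) → index 5
j=5: u_5=27/50 ∈ [9/19, 21/38) → index 6
j=6: u_6=16/25 ∈ [21/38, 15/19) → index 7
j=7: u_7=37/50 ∈ [21/38, 15/19) → index 7
j=8: u_8=21/25 ∈ [15/19, 33/38) → index 8
j=9: u_9=47/50 ∈ [33/38, 1) → index 9

0 3 4 5 5 6 7 7 8 9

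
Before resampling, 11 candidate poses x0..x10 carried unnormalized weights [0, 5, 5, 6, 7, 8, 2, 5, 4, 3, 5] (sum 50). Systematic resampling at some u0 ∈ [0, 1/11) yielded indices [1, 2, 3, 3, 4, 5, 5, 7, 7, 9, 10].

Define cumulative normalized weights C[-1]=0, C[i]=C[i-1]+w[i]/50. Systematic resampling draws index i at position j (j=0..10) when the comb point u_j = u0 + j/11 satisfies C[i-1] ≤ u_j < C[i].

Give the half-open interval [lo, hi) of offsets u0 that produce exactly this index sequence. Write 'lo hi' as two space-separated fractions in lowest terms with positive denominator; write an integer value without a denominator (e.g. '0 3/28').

C = [0, 1/10, 1/5, 8/25, 23/50, 31/50, 33/50, 19/25, 21/25, 9/10, 1]
j=0 picked index 1: u0 ∈ [0, 1/10)
j=1 picked index 2: u0 ∈ [1/110, 6/55)
j=2 picked index 3: u0 ∈ [1/55, 38/275)
j=3 picked index 3: u0 ∈ [-4/55, 13/275)
j=4 picked index 4: u0 ∈ [-12/275, 53/550)
j=5 picked index 5: u0 ∈ [3/550, 91/550)
j=6 picked index 5: u0 ∈ [-47/550, 41/550)
j=7 picked index 7: u0 ∈ [13/550, 34/275)
j=8 picked index 7: u0 ∈ [-37/550, 9/275)
j=9 picked index 9: u0 ∈ [6/275, 9/110)
j=10 picked index 10: u0 ∈ [-1/110, 1/11)
intersection: [13/550, 9/275)

13/550 9/275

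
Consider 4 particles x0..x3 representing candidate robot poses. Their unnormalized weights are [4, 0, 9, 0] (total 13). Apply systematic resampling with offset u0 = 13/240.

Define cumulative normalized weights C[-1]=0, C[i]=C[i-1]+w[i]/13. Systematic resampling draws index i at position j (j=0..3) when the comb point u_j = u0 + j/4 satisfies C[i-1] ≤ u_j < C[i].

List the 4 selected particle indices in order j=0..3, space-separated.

0 0 2 2

C = [4/13, 4/13, 1, 1]
j=0: u_0=13/240 ∈ [0, 4/13) → index 0
j=1: u_1=73/240 ∈ [0, 4/13) → index 0
j=2: u_2=133/240 ∈ [4/13, 1) → index 2
j=3: u_3=193/240 ∈ [4/13, 1) → index 2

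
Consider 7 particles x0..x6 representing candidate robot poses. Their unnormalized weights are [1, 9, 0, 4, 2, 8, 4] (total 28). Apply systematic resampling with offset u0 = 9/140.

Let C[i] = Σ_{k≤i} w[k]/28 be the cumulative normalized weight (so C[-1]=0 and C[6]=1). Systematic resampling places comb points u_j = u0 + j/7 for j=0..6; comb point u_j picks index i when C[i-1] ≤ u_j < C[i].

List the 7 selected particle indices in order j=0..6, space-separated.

1 1 1 3 5 5 6

C = [1/28, 5/14, 5/14, 1/2, 4/7, 6/7, 1]
j=0: u_0=9/140 ∈ [1/28, 5/14) → index 1
j=1: u_1=29/140 ∈ [1/28, 5/14) → index 1
j=2: u_2=7/20 ∈ [1/28, 5/14) → index 1
j=3: u_3=69/140 ∈ [5/14, 1/2) → index 3
j=4: u_4=89/140 ∈ [4/7, 6/7) → index 5
j=5: u_5=109/140 ∈ [4/7, 6/7) → index 5
j=6: u_6=129/140 ∈ [6/7, 1) → index 6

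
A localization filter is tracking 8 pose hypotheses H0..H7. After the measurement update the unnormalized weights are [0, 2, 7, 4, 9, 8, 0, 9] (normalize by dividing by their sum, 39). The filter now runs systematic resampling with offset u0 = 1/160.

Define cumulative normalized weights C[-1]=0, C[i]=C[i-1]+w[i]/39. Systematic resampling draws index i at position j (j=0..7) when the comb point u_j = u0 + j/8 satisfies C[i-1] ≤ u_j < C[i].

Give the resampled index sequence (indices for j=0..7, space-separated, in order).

1 2 3 4 4 5 5 7

C = [0, 2/39, 3/13, 1/3, 22/39, 10/13, 10/13, 1]
j=0: u_0=1/160 ∈ [0, 2/39) → index 1
j=1: u_1=21/160 ∈ [2/39, 3/13) → index 2
j=2: u_2=41/160 ∈ [3/13, 1/3) → index 3
j=3: u_3=61/160 ∈ [1/3, 22/39) → index 4
j=4: u_4=81/160 ∈ [1/3, 22/39) → index 4
j=5: u_5=101/160 ∈ [22/39, 10/13) → index 5
j=6: u_6=121/160 ∈ [22/39, 10/13) → index 5
j=7: u_7=141/160 ∈ [10/13, 1) → index 7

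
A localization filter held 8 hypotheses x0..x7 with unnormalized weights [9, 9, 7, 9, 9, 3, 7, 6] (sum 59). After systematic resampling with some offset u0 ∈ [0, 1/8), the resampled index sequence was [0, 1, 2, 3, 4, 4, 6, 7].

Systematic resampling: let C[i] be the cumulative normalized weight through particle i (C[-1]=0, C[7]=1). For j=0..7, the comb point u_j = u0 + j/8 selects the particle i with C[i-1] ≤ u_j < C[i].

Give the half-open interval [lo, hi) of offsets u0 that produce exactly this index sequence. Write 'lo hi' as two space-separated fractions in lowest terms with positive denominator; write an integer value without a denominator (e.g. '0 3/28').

9/118 49/472

C = [9/59, 18/59, 25/59, 34/59, 43/59, 46/59, 53/59, 1]
j=0 picked index 0: u0 ∈ [0, 9/59)
j=1 picked index 1: u0 ∈ [13/472, 85/472)
j=2 picked index 2: u0 ∈ [13/236, 41/236)
j=3 picked index 3: u0 ∈ [23/472, 95/472)
j=4 picked index 4: u0 ∈ [9/118, 27/118)
j=5 picked index 4: u0 ∈ [-23/472, 49/472)
j=6 picked index 6: u0 ∈ [7/236, 35/236)
j=7 picked index 7: u0 ∈ [11/472, 1/8)
intersection: [9/118, 49/472)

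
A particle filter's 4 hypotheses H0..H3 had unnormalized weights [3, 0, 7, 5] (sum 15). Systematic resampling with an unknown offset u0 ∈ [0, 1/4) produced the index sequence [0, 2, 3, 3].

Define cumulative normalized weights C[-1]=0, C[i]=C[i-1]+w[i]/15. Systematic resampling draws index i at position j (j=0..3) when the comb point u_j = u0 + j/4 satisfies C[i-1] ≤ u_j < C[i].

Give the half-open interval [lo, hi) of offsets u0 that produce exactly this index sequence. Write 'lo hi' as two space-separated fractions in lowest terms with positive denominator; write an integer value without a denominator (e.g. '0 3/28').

1/6 1/5

C = [1/5, 1/5, 2/3, 1]
j=0 picked index 0: u0 ∈ [0, 1/5)
j=1 picked index 2: u0 ∈ [-1/20, 5/12)
j=2 picked index 3: u0 ∈ [1/6, 1/2)
j=3 picked index 3: u0 ∈ [-1/12, 1/4)
intersection: [1/6, 1/5)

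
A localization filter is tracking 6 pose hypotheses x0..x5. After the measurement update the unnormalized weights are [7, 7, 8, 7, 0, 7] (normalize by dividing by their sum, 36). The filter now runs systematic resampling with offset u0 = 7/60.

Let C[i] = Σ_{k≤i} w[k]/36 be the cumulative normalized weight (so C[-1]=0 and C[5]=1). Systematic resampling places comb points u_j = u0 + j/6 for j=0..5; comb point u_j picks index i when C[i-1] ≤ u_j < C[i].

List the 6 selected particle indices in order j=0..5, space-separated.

C = [7/36, 7/18, 11/18, 29/36, 29/36, 1]
j=0: u_0=7/60 ∈ [0, 7/36) → index 0
j=1: u_1=17/60 ∈ [7/36, 7/18) → index 1
j=2: u_2=9/20 ∈ [7/18, 11/18) → index 2
j=3: u_3=37/60 ∈ [11/18, 29/36) → index 3
j=4: u_4=47/60 ∈ [11/18, 29/36) → index 3
j=5: u_5=19/20 ∈ [29/36, 1) → index 5

0 1 2 3 3 5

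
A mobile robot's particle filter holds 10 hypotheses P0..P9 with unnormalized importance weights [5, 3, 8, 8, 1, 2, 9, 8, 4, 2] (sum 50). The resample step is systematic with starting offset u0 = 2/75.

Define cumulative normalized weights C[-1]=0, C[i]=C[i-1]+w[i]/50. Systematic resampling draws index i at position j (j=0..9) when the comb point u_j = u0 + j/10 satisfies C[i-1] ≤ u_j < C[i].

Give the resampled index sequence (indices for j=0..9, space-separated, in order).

C = [1/10, 4/25, 8/25, 12/25, 1/2, 27/50, 18/25, 22/25, 24/25, 1]
j=0: u_0=2/75 ∈ [0, 1/10) → index 0
j=1: u_1=19/150 ∈ [1/10, 4/25) → index 1
j=2: u_2=17/75 ∈ [4/25, 8/25) → index 2
j=3: u_3=49/150 ∈ [8/25, 12/25) → index 3
j=4: u_4=32/75 ∈ [8/25, 12/25) → index 3
j=5: u_5=79/150 ∈ [1/2, 27/50) → index 5
j=6: u_6=47/75 ∈ [27/50, 18/25) → index 6
j=7: u_7=109/150 ∈ [18/25, 22/25) → index 7
j=8: u_8=62/75 ∈ [18/25, 22/25) → index 7
j=9: u_9=139/150 ∈ [22/25, 24/25) → index 8

0 1 2 3 3 5 6 7 7 8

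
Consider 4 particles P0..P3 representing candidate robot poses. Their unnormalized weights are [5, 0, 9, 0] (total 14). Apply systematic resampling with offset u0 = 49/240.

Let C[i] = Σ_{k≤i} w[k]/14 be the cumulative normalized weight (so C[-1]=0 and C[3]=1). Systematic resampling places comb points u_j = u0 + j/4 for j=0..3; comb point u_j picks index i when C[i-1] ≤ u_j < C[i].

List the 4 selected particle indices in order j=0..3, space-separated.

C = [5/14, 5/14, 1, 1]
j=0: u_0=49/240 ∈ [0, 5/14) → index 0
j=1: u_1=109/240 ∈ [5/14, 1) → index 2
j=2: u_2=169/240 ∈ [5/14, 1) → index 2
j=3: u_3=229/240 ∈ [5/14, 1) → index 2

0 2 2 2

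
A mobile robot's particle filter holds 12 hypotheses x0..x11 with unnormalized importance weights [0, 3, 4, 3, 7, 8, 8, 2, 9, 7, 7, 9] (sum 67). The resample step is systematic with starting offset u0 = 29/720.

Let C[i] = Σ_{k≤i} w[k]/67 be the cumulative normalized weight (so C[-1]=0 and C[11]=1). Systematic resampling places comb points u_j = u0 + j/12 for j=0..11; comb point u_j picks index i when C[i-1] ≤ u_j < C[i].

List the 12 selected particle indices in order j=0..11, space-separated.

C = [0, 3/67, 7/67, 10/67, 17/67, 25/67, 33/67, 35/67, 44/67, 51/67, 58/67, 1]
j=0: u_0=29/720 ∈ [0, 3/67) → index 1
j=1: u_1=89/720 ∈ [7/67, 10/67) → index 3
j=2: u_2=149/720 ∈ [10/67, 17/67) → index 4
j=3: u_3=209/720 ∈ [17/67, 25/67) → index 5
j=4: u_4=269/720 ∈ [25/67, 33/67) → index 6
j=5: u_5=329/720 ∈ [25/67, 33/67) → index 6
j=6: u_6=389/720 ∈ [35/67, 44/67) → index 8
j=7: u_7=449/720 ∈ [35/67, 44/67) → index 8
j=8: u_8=509/720 ∈ [44/67, 51/67) → index 9
j=9: u_9=569/720 ∈ [51/67, 58/67) → index 10
j=10: u_10=629/720 ∈ [58/67, 1) → index 11
j=11: u_11=689/720 ∈ [58/67, 1) → index 11

1 3 4 5 6 6 8 8 9 10 11 11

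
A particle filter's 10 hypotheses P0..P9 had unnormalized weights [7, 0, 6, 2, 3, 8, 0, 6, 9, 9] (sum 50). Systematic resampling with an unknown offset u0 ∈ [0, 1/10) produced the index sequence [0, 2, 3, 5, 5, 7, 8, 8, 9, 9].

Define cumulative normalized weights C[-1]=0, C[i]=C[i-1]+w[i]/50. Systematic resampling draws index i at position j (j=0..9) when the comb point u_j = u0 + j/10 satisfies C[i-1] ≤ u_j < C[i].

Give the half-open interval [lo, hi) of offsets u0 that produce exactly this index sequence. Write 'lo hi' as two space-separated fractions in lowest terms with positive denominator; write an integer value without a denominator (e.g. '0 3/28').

C = [7/50, 7/50, 13/50, 3/10, 9/25, 13/25, 13/25, 16/25, 41/50, 1]
j=0 picked index 0: u0 ∈ [0, 7/50)
j=1 picked index 2: u0 ∈ [1/25, 4/25)
j=2 picked index 3: u0 ∈ [3/50, 1/10)
j=3 picked index 5: u0 ∈ [3/50, 11/50)
j=4 picked index 5: u0 ∈ [-1/25, 3/25)
j=5 picked index 7: u0 ∈ [1/50, 7/50)
j=6 picked index 8: u0 ∈ [1/25, 11/50)
j=7 picked index 8: u0 ∈ [-3/50, 3/25)
j=8 picked index 9: u0 ∈ [1/50, 1/5)
j=9 picked index 9: u0 ∈ [-2/25, 1/10)
intersection: [3/50, 1/10)

3/50 1/10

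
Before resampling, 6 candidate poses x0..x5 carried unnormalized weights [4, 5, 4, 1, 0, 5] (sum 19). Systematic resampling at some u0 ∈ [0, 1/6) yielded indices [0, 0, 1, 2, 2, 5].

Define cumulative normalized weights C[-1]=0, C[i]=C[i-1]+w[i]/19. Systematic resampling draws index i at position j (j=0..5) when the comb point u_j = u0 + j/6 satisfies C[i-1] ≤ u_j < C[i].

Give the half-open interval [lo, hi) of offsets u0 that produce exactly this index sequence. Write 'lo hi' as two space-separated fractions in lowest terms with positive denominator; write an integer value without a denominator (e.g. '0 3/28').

C = [4/19, 9/19, 13/19, 14/19, 14/19, 1]
j=0 picked index 0: u0 ∈ [0, 4/19)
j=1 picked index 0: u0 ∈ [-1/6, 5/114)
j=2 picked index 1: u0 ∈ [-7/57, 8/57)
j=3 picked index 2: u0 ∈ [-1/38, 7/38)
j=4 picked index 2: u0 ∈ [-11/57, 1/57)
j=5 picked index 5: u0 ∈ [-11/114, 1/6)
intersection: [0, 1/57)

0 1/57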